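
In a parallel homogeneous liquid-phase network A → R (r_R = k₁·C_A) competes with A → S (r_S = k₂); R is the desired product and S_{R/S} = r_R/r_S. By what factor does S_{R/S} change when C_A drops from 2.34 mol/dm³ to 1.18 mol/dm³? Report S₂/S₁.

0.504

S_{R/S} = (k₁/k₂)·C_A, so S₂/S₁ = (C_{A,2}/C_{A,1}).
= 1.18/2.34 = 0.504.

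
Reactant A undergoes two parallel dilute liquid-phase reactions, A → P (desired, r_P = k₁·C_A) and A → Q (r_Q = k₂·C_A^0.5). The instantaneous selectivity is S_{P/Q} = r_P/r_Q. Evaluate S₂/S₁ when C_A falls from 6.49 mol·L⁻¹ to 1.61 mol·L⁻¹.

0.498

S_{P/Q} = (k₁/k₂)·C_A^0.5, so S₂/S₁ = (C_{A,2}/C_{A,1})^0.5.
= (1.61/6.49)^0.5 = (0.2481)^0.5 = 0.498.
Selectivity toward P falls as C_A falls — high-concentration operation is favoured.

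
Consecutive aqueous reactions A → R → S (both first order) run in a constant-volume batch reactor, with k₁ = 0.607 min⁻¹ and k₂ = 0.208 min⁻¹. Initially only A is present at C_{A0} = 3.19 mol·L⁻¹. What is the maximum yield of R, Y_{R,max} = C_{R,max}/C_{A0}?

Evaluating C_R at t_opt = ln(k₂/k₁)/(k₂−k₁) gives C_{R,max}/C_{A0} = (k₁/k₂)^[k₂/(k₂−k₁)].
= (0.607/0.208)^(0.208/(0.208−0.607)) = (2.918)^(-0.5213) = 0.5722.

0.572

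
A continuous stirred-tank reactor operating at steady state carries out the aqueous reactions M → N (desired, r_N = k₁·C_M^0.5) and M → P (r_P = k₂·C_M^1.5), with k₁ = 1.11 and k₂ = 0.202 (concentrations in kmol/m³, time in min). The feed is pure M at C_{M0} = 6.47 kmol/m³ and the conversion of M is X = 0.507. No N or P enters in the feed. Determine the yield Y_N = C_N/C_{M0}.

Exit C_M = C_{M0}(1−X) = 6.47×0.493 = 3.190 kmol/m³.
A CSTR operates uniformly at the exit composition, giving r_N = 1.982 and r_P = 1.151 (each k·C_M^n at C_M = 3.190).
Fraction of consumed M going to N: r_N/(r_N+r_P) = 0.6327.
C_N = 0.6327·C_{M0}·X = 0.6327×6.47×0.507 = 2.08 kmol/m³; Y_N = C_N/C_{M0} = 0.321.

0.321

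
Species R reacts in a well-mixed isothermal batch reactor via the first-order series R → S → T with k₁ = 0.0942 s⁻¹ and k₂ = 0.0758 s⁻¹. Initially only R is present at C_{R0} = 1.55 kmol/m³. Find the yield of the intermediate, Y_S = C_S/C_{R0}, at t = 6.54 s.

The intermediate concentration in a first-order A→B→C sequence is C_S = k₁C_{R0}(e^(−k₁t) − e^(−k₂t))/(k₂−k₁).
e^(−k₁t) = e^(−0.0942×6.54) = e^(−0.6161) = 0.5401; e^(−k₂t) = e^(−0.4957) = 0.6091.
C_S = 0.0942×1.55/(0.0758−0.0942) × (0.5401−0.6091) = (-7.935)×(-0.06906) = 0.5480 kmol/m³.
Y_S = C_S/C_{R0} = 0.5480/1.55 = 0.354.

0.354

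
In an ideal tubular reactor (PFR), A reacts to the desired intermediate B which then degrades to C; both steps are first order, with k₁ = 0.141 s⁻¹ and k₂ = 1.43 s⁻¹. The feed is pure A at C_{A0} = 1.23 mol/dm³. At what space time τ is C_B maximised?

1.80 s

For first-order series the maximum of C_B occurs at τ_opt = ln(k₂/k₁)/(k₂−k₁).
= ln(1.43/0.141)/(1.43−0.141) = ln(10.14)/1.289 = 2.317/1.289 = 1.80 s.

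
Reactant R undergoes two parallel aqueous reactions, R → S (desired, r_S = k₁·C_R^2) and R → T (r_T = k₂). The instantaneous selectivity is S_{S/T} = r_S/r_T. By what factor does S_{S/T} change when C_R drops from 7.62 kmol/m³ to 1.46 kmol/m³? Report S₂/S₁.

S_{S/T} = (k₁/k₂)·C_R^2, so S₂/S₁ = (C_{R,2}/C_{R,1})^2.
= (1.46/7.62)^2 = (0.1916)^2 = 0.0367.

0.0367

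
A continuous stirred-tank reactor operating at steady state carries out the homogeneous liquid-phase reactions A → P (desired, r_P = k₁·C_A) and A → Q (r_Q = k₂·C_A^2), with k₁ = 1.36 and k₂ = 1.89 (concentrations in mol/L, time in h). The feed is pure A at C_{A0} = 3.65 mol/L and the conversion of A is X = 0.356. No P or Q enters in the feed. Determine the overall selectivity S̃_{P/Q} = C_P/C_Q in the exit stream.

Exit C_A = C_{A0}(1−X) = 3.65×0.644 = 2.351 mol/L.
Rates in a CSTR are evaluated at the outlet concentration: r_P = 1.36×2.351 = 3.197, r_Q = 1.89×2.351^2 = 10.44.
Overall selectivity = C_P/C_Q = r_Pτ/(r_Qτ) = r_P/r_Q = 0.306.

0.306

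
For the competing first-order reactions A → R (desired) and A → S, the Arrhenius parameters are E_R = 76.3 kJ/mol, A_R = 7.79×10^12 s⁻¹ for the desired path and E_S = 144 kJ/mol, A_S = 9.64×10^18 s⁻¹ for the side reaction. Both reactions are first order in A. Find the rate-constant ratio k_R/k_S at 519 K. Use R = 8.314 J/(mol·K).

5.26

Since both paths have the same order in A, the concentration cancels and S_{R/S} = k_R/k_S = (A_R/A_S)·exp[(E_S−E_R)/(RT)].
(E_S−E_R)/(RT) = (144−76.3)×10³/(8.314×519) = 67700/4315 = 15.69.
k_R/k_S = (7.79×10^12/9.64×10^18)·exp(15.69) = 8.081×10^-7 × 6.515×10^6 = 5.26.
Since E_R < E_S, lowering the temperature improves selectivity toward R.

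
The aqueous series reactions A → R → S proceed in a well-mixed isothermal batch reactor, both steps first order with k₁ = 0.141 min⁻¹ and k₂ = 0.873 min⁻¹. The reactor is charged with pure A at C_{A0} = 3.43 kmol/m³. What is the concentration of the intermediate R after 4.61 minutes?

The intermediate concentration in a first-order A→B→C sequence is C_R = k₁C_{A0}(e^(−k₁t) − e^(−k₂t))/(k₂−k₁).
e^(−k₁t) = e^(−0.141×4.61) = e^(−0.6500) = 0.5220; e^(−k₂t) = e^(−4.025) = 0.01787.
C_R = 0.141×3.43/(0.873−0.141) × (0.5220−0.01787) = 0.6607×0.5042 = 0.3331 kmol/m³.

0.333 kmol/m³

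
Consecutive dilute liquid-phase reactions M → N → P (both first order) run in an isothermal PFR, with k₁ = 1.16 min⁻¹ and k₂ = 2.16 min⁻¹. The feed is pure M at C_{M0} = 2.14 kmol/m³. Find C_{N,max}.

0.559 kmol/m³

Evaluating C_N at τ_opt = ln(k₂/k₁)/(k₂−k₁) gives C_{N,max}/C_{M0} = (k₁/k₂)^[k₂/(k₂−k₁)].
= (1.16/2.16)^(2.16/(2.16−1.16)) = (0.5370)^(2.160) = 0.2611.
C_{N,max} = 0.2611×2.14 = 0.559 kmol/m³.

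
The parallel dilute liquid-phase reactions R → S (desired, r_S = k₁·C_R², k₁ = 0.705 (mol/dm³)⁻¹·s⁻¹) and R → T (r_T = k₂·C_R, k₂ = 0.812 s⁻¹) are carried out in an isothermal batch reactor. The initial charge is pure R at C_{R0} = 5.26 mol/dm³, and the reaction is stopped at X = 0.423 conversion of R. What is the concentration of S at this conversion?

C_R = C_{R0}(1−X) = 3.035 mol/dm³.
Along a PFR/batch, dC_T/dC_R = −r_T/(r_S+r_T) = −k₂/(k₂+k₁·C_R).
Integrating from C_{R0} to C_R: C_T = (0.812/0.705)·ln[(0.812+0.705·5.26)/(0.812+0.705·3.04)] = 1.152·ln(4.520/2.952) = 0.4909 mol/dm³.
Then C_S = (C_{R0}−C_R) − C_T = 2.225 − 0.4909 = 1.734 mol/dm³.

1.73 mol/dm³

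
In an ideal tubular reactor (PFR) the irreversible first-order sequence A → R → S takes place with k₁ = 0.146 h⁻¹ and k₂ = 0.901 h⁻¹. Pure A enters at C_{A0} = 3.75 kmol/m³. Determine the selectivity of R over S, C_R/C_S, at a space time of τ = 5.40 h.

0.188

For first-order series with pure A initially, C_R(τ) = k₁C_{A0}/(k₂−k₁)·(e^(−k₁τ) − e^(−k₂τ)).
e^(−k₁τ) = e^(−0.146×5.40) = e^(−0.7884) = 0.4546; e^(−k₂τ) = e^(−4.865) = 0.007709.
C_R = 0.146×3.75/(0.901−0.146) × (0.4546−0.007709) = 0.7252×0.4469 = 0.3240 kmol/m³.
C_A = C_{A0}e^(−k₁τ) = 1.705 kmol/m³, so C_S = C_{A0}−C_A−C_R = 1.721 kmol/m³; C_R/C_S = 0.188.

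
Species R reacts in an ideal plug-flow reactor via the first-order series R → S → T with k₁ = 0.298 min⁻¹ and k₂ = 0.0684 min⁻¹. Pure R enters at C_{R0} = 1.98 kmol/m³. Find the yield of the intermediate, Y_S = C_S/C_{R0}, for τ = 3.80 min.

For first-order series with pure R initially, C_S(τ) = k₁C_{R0}/(k₂−k₁)·(e^(−k₁τ) − e^(−k₂τ)).
e^(−k₁τ) = e^(−0.298×3.80) = e^(−1.132) = 0.3223; e^(−k₂τ) = e^(−0.2599) = 0.7711.
C_S = 0.298×1.98/(0.0684−0.298) × (0.3223−0.7711) = (-2.570)×(-0.4489) = 1.153 kmol/m³.
Y_S = C_S/C_{R0} = 1.153/1.98 = 0.583.

0.583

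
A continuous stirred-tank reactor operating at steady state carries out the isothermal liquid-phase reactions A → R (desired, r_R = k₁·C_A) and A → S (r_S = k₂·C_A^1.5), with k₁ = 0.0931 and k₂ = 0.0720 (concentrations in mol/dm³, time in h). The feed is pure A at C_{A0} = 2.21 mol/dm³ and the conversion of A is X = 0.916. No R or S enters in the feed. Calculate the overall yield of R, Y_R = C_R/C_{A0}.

0.687

Exit C_A = C_{A0}(1−X) = 2.21×0.0840 = 0.1856 mol/dm³.
A CSTR operates uniformly at the exit composition, giving r_R = 0.01728 and r_S = 0.005759 (each k·C_A^n at C_A = 0.1856).
Fraction of consumed A going to R: r_R/(r_R+r_S) = 0.7501.
C_R = 0.7501·C_{A0}·X = 0.7501×2.21×0.916 = 1.52 mol/dm³; Y_R = C_R/C_{A0} = 0.687.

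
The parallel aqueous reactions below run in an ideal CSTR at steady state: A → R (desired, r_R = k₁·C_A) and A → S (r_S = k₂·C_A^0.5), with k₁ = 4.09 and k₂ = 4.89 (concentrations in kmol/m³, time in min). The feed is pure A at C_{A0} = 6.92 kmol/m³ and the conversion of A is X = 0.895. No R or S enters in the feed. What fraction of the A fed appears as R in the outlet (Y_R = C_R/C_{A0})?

0.373

Exit C_A = C_{A0}(1−X) = 6.92×0.105 = 0.7266 kmol/m³.
A CSTR operates uniformly at the exit composition, giving r_R = 2.972 and r_S = 4.168 (each k·C_A^n at C_A = 0.7266).
Fraction of consumed A going to R: r_R/(r_R+r_S) = 0.4162.
C_R = 0.4162·C_{A0}·X = 0.4162×6.92×0.895 = 2.58 kmol/m³; Y_R = C_R/C_{A0} = 0.373.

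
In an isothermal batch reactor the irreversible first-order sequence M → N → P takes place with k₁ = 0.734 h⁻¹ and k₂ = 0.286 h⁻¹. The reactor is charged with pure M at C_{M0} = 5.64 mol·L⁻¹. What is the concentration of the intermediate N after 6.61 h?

Solving the coupled first-order balances gives C_N(t) = [k₁/(k₂−k₁)]·C_{M0}·(e^(−k₁t) − e^(−k₂t)).
e^(−k₁t) = e^(−0.734×6.61) = e^(−4.852) = 0.007815; e^(−k₂t) = e^(−1.890) = 0.1510.
C_N = 0.734×5.64/(0.286−0.734) × (0.007815−0.1510) = (-9.241)×(-0.1432) = 1.323 mol·L⁻¹.

1.32 mol·L⁻¹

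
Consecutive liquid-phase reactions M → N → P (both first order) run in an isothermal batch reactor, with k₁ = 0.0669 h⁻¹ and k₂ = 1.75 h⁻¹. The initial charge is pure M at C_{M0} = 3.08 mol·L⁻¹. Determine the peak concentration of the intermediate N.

At the optimum, C_{N,max}/C_{M0} = (k₁/k₂)^[k₂/(k₂−k₁)].
= (0.0669/1.75)^(1.75/(1.75−0.0669)) = (0.03823)^(1.040) = 0.03358.
C_{N,max} = 0.03358×3.08 = 0.103 mol·L⁻¹.

0.103 mol·L⁻¹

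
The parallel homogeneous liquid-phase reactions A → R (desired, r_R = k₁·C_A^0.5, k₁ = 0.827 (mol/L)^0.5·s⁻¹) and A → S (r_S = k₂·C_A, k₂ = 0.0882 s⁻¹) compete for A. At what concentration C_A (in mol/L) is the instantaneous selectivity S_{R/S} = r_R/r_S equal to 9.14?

S_{R/S} = (k₁/k₂)·C_A^-0.5 ⇒ C_A = (S·k₂/k₁)^(-2).
= (9.14×0.0882/0.827)^(-2) = (0.9748)^(-2) = 1.05 mol/L.

1.05 mol/L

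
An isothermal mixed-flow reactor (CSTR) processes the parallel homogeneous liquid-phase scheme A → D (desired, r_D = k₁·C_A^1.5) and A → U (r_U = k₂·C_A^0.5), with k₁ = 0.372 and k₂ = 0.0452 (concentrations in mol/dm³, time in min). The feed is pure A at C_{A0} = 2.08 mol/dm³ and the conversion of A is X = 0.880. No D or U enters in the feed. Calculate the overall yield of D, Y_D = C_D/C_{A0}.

Exit C_A = C_{A0}(1−X) = 2.08×0.120 = 0.2496 mol/dm³.
Rates in a CSTR are evaluated at the outlet concentration: r_D = 0.372×0.2496^1.5 = 0.04639, r_U = 0.0452×0.2496^0.5 = 0.02258.
Fraction of consumed A going to D: r_D/(r_D+r_U) = 0.6726.
C_D = 0.6726·C_{A0}·X = 0.6726×2.08×0.880 = 1.23 mol/dm³; Y_D = C_D/C_{A0} = 0.592.

0.592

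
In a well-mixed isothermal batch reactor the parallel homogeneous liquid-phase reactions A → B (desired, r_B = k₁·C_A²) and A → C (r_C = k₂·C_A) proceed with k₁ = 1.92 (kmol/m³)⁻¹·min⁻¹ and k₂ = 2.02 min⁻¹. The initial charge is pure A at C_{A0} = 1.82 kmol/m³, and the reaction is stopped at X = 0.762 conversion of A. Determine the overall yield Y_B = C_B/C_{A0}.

C_A = C_{A0}(1−X) = 0.4332 kmol/m³.
Along a PFR/batch, dC_C/dC_A = −r_C/(r_B+r_C) = −k₂/(k₂+k₁·C_A).
Integrating from C_{A0} to C_A: C_C = (2.02/1.92)·ln[(2.02+1.92·1.82)/(2.02+1.92·0.433)] = 1.052·ln(5.514/2.852) = 0.6938 kmol/m³.
Then C_B = (C_{A0}−C_A) − C_C = 1.387 − 0.6938 = 0.6930 kmol/m³.
Y_B = C_B/C_{A0} = 0.6930/1.82 = 0.381.

0.381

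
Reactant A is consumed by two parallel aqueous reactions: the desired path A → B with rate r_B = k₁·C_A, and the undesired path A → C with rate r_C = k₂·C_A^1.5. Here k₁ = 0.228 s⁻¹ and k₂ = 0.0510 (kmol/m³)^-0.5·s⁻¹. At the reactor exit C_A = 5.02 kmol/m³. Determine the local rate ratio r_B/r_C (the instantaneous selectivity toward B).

S_{B/C} = r_B/r_C = (k₁·C_A)/(k₂·C_A^1.5) = (k₁/k₂)·C_A^-0.5.
= (0.228×5.020) / (0.0510×5.020^1.5) = 1.145/0.5736 = 2.00.
The undesired path is higher order in A, so low C_A (CSTR or dilute feed) favours B.

2.00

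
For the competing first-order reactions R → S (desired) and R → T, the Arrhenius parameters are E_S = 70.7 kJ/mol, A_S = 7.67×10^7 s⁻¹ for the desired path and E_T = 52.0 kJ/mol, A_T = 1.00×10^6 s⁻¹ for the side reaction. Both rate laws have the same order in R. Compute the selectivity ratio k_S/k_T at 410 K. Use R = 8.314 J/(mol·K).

0.318

Since both paths have the same order in R, the concentration cancels and S_{S/T} = k_S/k_T = (A_S/A_T)·exp[(E_T−E_S)/(RT)].
(E_T−E_S)/(RT) = (52.0−70.7)×10³/(8.314×410) = -18700/3409 = -5.486.
k_S/k_T = (7.67×10^7/1.00×10^6)·exp(-5.486) = 76.70 × 0.004145 = 0.318.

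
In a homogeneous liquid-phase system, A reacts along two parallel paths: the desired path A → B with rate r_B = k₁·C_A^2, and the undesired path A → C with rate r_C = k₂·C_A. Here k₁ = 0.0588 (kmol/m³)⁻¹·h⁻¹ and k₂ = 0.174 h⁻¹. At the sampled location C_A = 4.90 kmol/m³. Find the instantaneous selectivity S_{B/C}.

1.66

S_{B/C} = r_B/r_C = (k₁·C_A^2)/(k₂·C_A) = (k₁/k₂)·C_A.
= (0.0588×4.900^2) / (0.174×4.900) = 1.412/0.8526 = 1.66.
Since the desired path is higher order in A, keeping C_A high (PFR or concentrated feed) favours B.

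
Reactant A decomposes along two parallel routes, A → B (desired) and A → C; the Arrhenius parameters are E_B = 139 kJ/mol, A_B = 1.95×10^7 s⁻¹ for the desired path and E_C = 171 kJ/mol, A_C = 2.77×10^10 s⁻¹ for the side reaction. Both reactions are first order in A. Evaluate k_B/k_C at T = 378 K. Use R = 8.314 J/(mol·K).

With equal orders, S_{B/C} = k_B/k_C = (A_B/A_C)·exp[(E_C−E_B)/(RT)].
(E_C−E_B)/(RT) = (171−139)×10³/(8.314×378) = 32000/3143 = 10.18.
k_B/k_C = (1.95×10^7/2.77×10^10)·exp(10.18) = 7.040×10^-4 × 26433 = 18.6.

18.6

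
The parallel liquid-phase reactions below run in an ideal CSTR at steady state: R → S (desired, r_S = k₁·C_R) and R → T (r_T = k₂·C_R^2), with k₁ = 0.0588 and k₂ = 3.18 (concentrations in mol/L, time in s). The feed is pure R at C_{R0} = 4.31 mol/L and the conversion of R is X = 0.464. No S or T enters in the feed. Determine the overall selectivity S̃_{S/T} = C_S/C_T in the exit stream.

0.00800

Exit C_R = C_{R0}(1−X) = 4.31×0.536 = 2.310 mol/L.
In a CSTR the entire volume is at exit conditions, so r_S = 0.0588×2.310 = 0.1358 and r_T = 3.18×2.310^2 = 16.97.
Overall selectivity = C_S/C_T = r_Sτ/(r_Tτ) = r_S/r_T = 0.00800.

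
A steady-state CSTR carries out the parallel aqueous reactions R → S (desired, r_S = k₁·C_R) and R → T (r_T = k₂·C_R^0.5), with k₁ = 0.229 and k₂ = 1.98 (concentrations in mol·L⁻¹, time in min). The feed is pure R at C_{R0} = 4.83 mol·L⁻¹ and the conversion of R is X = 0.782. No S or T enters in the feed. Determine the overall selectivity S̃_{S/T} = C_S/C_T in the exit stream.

Exit C_R = C_{R0}(1−X) = 4.83×0.218 = 1.053 mol·L⁻¹.
In a CSTR the entire volume is at exit conditions, so r_S = 0.229×1.053 = 0.2411 and r_T = 1.98×1.053^0.5 = 2.032.
Overall selectivity = C_S/C_T = r_Sτ/(r_Tτ) = r_S/r_T = 0.119.

0.119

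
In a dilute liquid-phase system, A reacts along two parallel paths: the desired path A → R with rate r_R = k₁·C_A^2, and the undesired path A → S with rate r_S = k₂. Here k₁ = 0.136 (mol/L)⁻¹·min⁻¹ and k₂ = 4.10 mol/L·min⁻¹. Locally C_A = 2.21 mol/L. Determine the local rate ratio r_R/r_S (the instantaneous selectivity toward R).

S_{R/S} = r_R/r_S = (k₁·C_A^2)/(k₂) = (k₁/k₂)·C_A^2.
= (0.136×2.210^2) / (4.10) = 0.6642/4.100 = 0.162.
Since the desired path is higher order in A, keeping C_A high (PFR or concentrated feed) favours R.

0.162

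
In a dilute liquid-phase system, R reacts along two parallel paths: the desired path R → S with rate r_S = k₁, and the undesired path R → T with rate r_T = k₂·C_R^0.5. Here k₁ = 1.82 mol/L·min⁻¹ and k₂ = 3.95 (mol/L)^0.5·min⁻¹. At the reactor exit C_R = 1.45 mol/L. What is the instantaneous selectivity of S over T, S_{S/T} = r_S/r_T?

0.383

S_{S/T} = r_S/r_T = (k₁)/(k₂·C_R^0.5) = (k₁/k₂)·C_R^-0.5.
= (1.82) / (3.95×1.450^0.5) = 1.820/4.756 = 0.383.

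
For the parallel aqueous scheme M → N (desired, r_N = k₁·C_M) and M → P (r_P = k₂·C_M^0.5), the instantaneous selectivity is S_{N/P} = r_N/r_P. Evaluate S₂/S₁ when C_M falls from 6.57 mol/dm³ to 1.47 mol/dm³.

S_{N/P} = (k₁/k₂)·C_M^0.5, so S₂/S₁ = (C_{M,2}/C_{M,1})^0.5.
= (1.47/6.57)^0.5 = (0.2237)^0.5 = 0.473.
Selectivity toward N falls as C_M falls — high-concentration operation is favoured.

0.473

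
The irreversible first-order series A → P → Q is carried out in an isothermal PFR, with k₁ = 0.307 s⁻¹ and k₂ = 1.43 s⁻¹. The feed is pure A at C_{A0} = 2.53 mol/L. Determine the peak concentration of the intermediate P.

0.357 mol/L

For a first-order series the maximum intermediate yield is C_{P,max}/C_{A0} = (k₁/k₂)^[k₂/(k₂−k₁)].
= (0.307/1.43)^(1.43/(1.43−0.307)) = (0.2147)^(1.273) = 0.1410.
C_{P,max} = 0.1410×2.53 = 0.357 mol/L.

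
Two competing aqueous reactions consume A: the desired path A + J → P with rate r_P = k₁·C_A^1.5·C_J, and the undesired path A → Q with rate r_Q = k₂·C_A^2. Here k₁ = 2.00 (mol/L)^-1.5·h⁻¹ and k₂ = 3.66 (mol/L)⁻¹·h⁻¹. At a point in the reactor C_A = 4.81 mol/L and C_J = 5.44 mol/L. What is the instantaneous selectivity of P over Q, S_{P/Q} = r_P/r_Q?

S_{P/Q} = r_P/r_Q = (k₁·C_A^1.5·C_J)/(k₂·C_A^2) = (k₁/k₂)·C_A^-0.5·C_J.
= (2.00×4.810^1.5×5.440) / (3.66×4.810^2) = 114.8/84.68 = 1.36.
The undesired path is higher order in A, so low C_A (CSTR or dilute feed) favours P.

1.36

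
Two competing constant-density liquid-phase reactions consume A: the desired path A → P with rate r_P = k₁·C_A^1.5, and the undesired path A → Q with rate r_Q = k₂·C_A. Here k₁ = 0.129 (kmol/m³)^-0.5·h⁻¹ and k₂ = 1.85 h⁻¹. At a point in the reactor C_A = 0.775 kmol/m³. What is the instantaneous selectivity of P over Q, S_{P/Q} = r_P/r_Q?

0.0614

S_{P/Q} = r_P/r_Q = (k₁·C_A^1.5)/(k₂·C_A) = (k₁/k₂)·C_A^0.5.
= (0.129×0.7750^1.5) / (1.85×0.7750) = 0.08801/1.434 = 0.0614.
Since the desired path is higher order in A, keeping C_A high (PFR or concentrated feed) favours P.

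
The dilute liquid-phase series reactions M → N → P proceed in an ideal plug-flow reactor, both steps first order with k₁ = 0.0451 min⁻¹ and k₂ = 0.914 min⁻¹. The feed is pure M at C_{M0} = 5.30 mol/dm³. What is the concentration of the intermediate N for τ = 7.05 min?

0.200 mol/dm³

The intermediate concentration in a first-order A→B→C sequence is C_N = k₁C_{M0}(e^(−k₁τ) − e^(−k₂τ))/(k₂−k₁).
e^(−k₁τ) = e^(−0.0451×7.05) = e^(−0.3180) = 0.7276; e^(−k₂τ) = e^(−6.444) = 0.001591.
C_N = 0.0451×5.30/(0.914−0.0451) × (0.7276−0.001591) = 0.2751×0.7260 = 0.1997 mol/dm³.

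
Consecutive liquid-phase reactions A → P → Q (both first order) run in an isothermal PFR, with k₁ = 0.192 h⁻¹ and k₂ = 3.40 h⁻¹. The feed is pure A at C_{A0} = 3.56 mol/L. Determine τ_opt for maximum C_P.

For first-order series the maximum of C_P occurs at τ_opt = ln(k₂/k₁)/(k₂−k₁).
= ln(3.40/0.192)/(3.40−0.192) = ln(17.71)/3.208 = 2.874/3.208 = 0.896 h.

0.896 h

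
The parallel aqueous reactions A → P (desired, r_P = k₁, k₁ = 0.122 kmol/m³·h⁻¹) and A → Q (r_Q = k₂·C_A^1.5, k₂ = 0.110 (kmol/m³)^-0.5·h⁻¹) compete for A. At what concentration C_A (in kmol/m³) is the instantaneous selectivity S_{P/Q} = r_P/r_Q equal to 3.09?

S_{P/Q} = (k₁/k₂)·C_A^-1.5 ⇒ C_A = (S·k₂/k₁)^(1/(-1.5)).
= (3.09×0.110/0.122)^(-0.6667) = (2.786)^(-0.6667) = 0.505 kmol/m³.

0.505 kmol/m³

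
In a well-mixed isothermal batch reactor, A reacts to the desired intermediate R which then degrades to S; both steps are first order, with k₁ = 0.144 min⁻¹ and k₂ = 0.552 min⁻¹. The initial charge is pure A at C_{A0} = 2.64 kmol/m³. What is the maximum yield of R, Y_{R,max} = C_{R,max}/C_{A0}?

0.162

For a first-order series the maximum intermediate yield is C_{R,max}/C_{A0} = (k₁/k₂)^[k₂/(k₂−k₁)].
= (0.144/0.552)^(0.552/(0.552−0.144)) = (0.2609)^(1.353) = 0.1624.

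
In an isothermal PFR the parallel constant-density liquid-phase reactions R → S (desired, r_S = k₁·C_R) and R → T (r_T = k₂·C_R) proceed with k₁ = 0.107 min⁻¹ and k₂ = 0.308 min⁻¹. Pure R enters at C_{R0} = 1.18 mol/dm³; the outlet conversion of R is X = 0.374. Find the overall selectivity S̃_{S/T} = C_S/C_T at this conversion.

0.347

C_R = C_{R0}(1−X) = 0.7387 mol/dm³.
Both paths are first order in R, so the instantaneous fraction to S is constant: dC_S/d(−C_R) = k₁/(k₁+k₂) = 0.2578.
C_S = 0.2578·(C_{R0}−C_R) = 0.2578×0.4413 = 0.114 mol/dm³.
C_T = (C_{R0}−C_R)−C_S = 0.3275 mol/dm³; S̃_{S/T} = 0.1138/0.3275 = 0.347.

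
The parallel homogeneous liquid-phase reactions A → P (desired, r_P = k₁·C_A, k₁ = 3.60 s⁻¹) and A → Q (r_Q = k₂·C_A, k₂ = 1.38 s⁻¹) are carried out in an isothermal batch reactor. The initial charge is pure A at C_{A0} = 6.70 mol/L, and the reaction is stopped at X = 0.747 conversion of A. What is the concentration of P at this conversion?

C_A = C_{A0}(1−X) = 1.695 mol/L.
Both paths are first order in A, so the instantaneous fraction to P is constant: dC_P/d(−C_A) = k₁/(k₁+k₂) = 0.7229.
C_P = 0.7229·(C_{A0}−C_A) = 0.7229×5.005 = 3.62 mol/L.

3.62 mol/L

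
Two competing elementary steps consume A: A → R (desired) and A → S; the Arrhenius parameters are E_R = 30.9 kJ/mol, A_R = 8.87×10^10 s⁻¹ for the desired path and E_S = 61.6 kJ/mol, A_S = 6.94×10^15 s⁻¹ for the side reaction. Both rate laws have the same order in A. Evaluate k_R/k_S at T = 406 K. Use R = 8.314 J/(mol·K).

With equal orders, S_{R/S} = k_R/k_S = (A_R/A_S)·exp[(E_S−E_R)/(RT)].
(E_S−E_R)/(RT) = (61.6−30.9)×10³/(8.314×406) = 30700/3375 = 9.095.
k_R/k_S = (8.87×10^10/6.94×10^15)·exp(9.095) = 1.278×10^-5 × 8911 = 0.114.

0.114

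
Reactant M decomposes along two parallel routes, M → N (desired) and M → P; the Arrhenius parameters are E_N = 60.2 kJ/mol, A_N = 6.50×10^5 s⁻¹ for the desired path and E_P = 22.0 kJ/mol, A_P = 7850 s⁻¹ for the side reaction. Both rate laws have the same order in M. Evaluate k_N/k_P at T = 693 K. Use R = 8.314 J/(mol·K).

k_N/k_P = (A_N/A_P)·exp[−(E_N−E_P)/(RT)] = (A_N/A_P)·exp[(E_P−E_N)/(RT)].
(E_P−E_N)/(RT) = (22.0−60.2)×10³/(8.314×693) = -38200/5762 = -6.630.
k_N/k_P = (6.50×10^5/7850)·exp(-6.630) = 82.80 × 0.001320 = 0.109.
Since E_N > E_P, raising the temperature improves selectivity toward N.

0.109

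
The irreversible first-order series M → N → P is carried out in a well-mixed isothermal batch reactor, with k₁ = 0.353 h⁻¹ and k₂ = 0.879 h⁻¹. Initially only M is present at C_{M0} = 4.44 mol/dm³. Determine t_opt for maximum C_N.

1.73 h

For first-order series the maximum of C_N occurs at t_opt = ln(k₂/k₁)/(k₂−k₁).
= ln(0.879/0.353)/(0.879−0.353) = ln(2.490)/0.5260 = 0.9123/0.5260 = 1.73 h.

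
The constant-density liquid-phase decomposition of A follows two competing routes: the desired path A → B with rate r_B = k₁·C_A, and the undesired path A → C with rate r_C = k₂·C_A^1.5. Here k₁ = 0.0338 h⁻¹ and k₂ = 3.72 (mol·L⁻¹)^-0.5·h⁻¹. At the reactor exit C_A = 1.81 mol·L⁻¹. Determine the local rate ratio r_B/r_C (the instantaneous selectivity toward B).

S_{B/C} = r_B/r_C = (k₁·C_A)/(k₂·C_A^1.5) = (k₁/k₂)·C_A^-0.5.
= (0.0338×1.810) / (3.72×1.810^1.5) = 0.06118/9.059 = 0.00675.
The undesired path is higher order in A, so low C_A (CSTR or dilute feed) favours B.

0.00675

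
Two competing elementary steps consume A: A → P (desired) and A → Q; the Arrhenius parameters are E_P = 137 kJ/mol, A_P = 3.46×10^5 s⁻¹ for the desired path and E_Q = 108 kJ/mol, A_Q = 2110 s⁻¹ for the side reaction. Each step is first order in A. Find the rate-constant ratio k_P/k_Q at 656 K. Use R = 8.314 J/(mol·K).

0.805

Since both paths have the same order in A, the concentration cancels and S_{P/Q} = k_P/k_Q = (A_P/A_Q)·exp[(E_Q−E_P)/(RT)].
(E_Q−E_P)/(RT) = (108−137)×10³/(8.314×656) = -29000/5454 = -5.317.
k_P/k_Q = (3.46×10^5/2110)·exp(-5.317) = 164.0 × 0.004906 = 0.805.
Since E_P > E_Q, raising the temperature improves selectivity toward P.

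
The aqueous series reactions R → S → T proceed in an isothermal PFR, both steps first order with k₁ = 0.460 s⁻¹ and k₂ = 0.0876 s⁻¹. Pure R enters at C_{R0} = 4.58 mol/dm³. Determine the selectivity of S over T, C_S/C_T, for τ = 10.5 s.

For first-order series with pure R initially, C_S(τ) = k₁C_{R0}/(k₂−k₁)·(e^(−k₁τ) − e^(−k₂τ)).
e^(−k₁τ) = e^(−0.460×10.5) = e^(−4.830) = 0.007987; e^(−k₂τ) = e^(−0.9198) = 0.3986.
C_S = 0.460×4.58/(0.0876−0.460) × (0.007987−0.3986) = (-5.657)×(-0.3906) = 2.210 mol/dm³.
C_R = C_{R0}e^(−k₁τ) = 0.03658 mol/dm³, so C_T = C_{R0}−C_R−C_S = 2.334 mol/dm³; C_S/C_T = 0.947.

0.947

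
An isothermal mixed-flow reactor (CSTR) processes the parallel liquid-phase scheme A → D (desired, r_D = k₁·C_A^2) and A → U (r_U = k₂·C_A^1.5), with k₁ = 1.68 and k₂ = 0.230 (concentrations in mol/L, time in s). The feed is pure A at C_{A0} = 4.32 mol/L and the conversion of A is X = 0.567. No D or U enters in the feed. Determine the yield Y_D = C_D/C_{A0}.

0.515

Exit C_A = C_{A0}(1−X) = 4.32×0.433 = 1.871 mol/L.
A CSTR operates uniformly at the exit composition, giving r_D = 5.878 and r_U = 0.5884 (each k·C_A^n at C_A = 1.871).
Fraction of consumed A going to D: r_D/(r_D+r_U) = 0.9090.
C_D = 0.9090·C_{A0}·X = 0.9090×4.32×0.567 = 2.23 mol/L; Y_D = C_D/C_{A0} = 0.515.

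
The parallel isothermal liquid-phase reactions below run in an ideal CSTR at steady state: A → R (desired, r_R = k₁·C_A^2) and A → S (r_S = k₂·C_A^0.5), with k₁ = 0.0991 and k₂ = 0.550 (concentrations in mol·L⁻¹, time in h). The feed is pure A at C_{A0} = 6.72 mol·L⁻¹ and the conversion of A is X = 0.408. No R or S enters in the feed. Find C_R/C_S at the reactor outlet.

Exit C_A = C_{A0}(1−X) = 6.72×0.592 = 3.978 mol·L⁻¹.
A CSTR operates uniformly at the exit composition, giving r_R = 1.568 and r_S = 1.097 (each k·C_A^n at C_A = 3.978).
Overall selectivity = C_R/C_S = r_Rτ/(r_Sτ) = r_R/r_S = 1.43.

1.43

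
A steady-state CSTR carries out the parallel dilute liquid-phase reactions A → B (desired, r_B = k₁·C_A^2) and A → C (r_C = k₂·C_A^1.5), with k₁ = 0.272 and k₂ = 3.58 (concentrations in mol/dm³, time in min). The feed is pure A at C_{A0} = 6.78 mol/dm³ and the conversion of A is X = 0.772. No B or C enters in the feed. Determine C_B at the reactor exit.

Exit C_A = C_{A0}(1−X) = 6.78×0.228 = 1.546 mol/dm³.
Rates in a CSTR are evaluated at the outlet concentration: r_B = 0.272×1.546^2 = 0.6500, r_C = 3.58×1.546^1.5 = 6.881.
Fraction of consumed A going to B: r_B/(r_B+r_C) = 0.08631.
C_B = 0.08631·C_{A0}·X = 0.08631×6.78×0.772 = 0.452 mol/dm³.

0.452 mol/dm³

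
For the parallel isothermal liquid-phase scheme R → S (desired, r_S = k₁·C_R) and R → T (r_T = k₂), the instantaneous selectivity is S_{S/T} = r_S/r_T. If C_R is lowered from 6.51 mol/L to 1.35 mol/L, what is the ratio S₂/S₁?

0.207

S_{S/T} = (k₁/k₂)·C_R, so S₂/S₁ = (C_{R,2}/C_{R,1}).
= 1.35/6.51 = 0.207.
Selectivity toward S falls as C_R falls — high-concentration operation is favoured.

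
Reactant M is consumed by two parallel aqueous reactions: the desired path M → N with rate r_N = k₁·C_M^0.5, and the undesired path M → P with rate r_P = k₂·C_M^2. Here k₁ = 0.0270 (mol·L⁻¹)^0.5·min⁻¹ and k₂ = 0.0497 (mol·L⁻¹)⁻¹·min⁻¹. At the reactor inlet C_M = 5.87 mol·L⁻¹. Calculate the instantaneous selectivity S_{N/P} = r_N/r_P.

0.0382

S_{N/P} = r_N/r_P = (k₁·C_M^0.5)/(k₂·C_M^2) = (k₁/k₂)·C_M^-1.5.
= (0.0270×5.870^0.5) / (0.0497×5.870^2) = 0.06542/1.713 = 0.0382.
The undesired path is higher order in M, so low C_M (CSTR or dilute feed) favours N.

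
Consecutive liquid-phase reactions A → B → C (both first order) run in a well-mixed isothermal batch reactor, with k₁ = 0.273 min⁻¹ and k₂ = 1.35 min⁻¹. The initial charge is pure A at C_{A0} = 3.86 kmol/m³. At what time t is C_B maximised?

1.48 min

The intermediate peaks when r₁ = r₂, i.e. k₁e^(−k₁t) = k₂e^(−k₂t), giving t_opt = ln(k₂/k₁)/(k₂−k₁).
= ln(1.35/0.273)/(1.35−0.273) = ln(4.945)/1.077 = 1.598/1.077 = 1.48 min.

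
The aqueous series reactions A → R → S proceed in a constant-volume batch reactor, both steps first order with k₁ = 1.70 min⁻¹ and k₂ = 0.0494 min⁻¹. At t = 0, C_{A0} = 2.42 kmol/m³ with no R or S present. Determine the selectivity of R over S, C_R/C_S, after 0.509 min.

69.2

Solving the coupled first-order balances gives C_R(t) = [k₁/(k₂−k₁)]·C_{A0}·(e^(−k₁t) − e^(−k₂t)).
e^(−k₁t) = e^(−1.70×0.509) = e^(−0.8653) = 0.4209; e^(−k₂t) = e^(−0.02514) = 0.9752.
C_R = 1.70×2.42/(0.0494−1.70) × (0.4209−0.9752) = (-2.492)×(-0.5542) = 1.381 kmol/m³.
C_A = C_{A0}e^(−k₁t) = 1.019 kmol/m³, so C_S = C_{A0}−C_A−C_R = 0.01995 kmol/m³; C_R/C_S = 69.2.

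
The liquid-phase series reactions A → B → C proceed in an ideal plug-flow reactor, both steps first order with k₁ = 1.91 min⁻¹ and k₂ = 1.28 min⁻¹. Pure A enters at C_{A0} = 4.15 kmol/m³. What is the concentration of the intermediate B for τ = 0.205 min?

Solving the coupled first-order balances gives C_B(τ) = [k₁/(k₂−k₁)]·C_{A0}·(e^(−k₁τ) − e^(−k₂τ)).
e^(−k₁τ) = e^(−1.91×0.205) = e^(−0.3915) = 0.6760; e^(−k₂τ) = e^(−0.2624) = 0.7692.
C_B = 1.91×4.15/(1.28−1.91) × (0.6760−0.7692) = (-12.58)×(-0.09320) = 1.173 kmol/m³.

1.17 kmol/m³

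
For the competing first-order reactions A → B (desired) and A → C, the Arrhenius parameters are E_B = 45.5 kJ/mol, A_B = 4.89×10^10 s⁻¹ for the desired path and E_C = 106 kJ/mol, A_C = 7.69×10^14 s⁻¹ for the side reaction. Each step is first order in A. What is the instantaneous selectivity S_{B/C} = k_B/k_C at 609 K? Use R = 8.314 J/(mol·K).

k_B/k_C = (A_B/A_C)·exp[−(E_B−E_C)/(RT)] = (A_B/A_C)·exp[(E_C−E_B)/(RT)].
(E_C−E_B)/(RT) = (106−45.5)×10³/(8.314×609) = 60500/5063 = 11.95.
k_B/k_C = (4.89×10^10/7.69×10^14)·exp(11.95) = 6.359×10^-5 × 1.546×10^5 = 9.83.
Since E_B < E_C, lowering the temperature improves selectivity toward B.

9.83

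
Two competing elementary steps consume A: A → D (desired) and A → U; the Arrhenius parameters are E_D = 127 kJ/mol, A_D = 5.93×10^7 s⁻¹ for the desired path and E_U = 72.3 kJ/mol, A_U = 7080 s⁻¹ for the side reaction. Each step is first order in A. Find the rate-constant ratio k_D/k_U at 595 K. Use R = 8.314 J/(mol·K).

0.132

k_D/k_U = (A_D/A_U)·exp[−(E_D−E_U)/(RT)] = (A_D/A_U)·exp[(E_U−E_D)/(RT)].
(E_U−E_D)/(RT) = (72.3−127)×10³/(8.314×595) = -54700/4947 = -11.06.
k_D/k_U = (5.93×10^7/7080)·exp(-11.06) = 8376 × 1.577×10^-5 = 0.132.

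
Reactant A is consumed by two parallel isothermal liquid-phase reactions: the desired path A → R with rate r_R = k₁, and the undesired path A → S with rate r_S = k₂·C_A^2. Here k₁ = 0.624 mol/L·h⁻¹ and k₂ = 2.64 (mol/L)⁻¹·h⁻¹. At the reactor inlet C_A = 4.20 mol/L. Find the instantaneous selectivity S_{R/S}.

S_{R/S} = r_R/r_S = (k₁)/(k₂·C_A^2) = (k₁/k₂)·C_A^-2.
= (0.624) / (2.64×4.200^2) = 0.6240/46.57 = 0.0134.

0.0134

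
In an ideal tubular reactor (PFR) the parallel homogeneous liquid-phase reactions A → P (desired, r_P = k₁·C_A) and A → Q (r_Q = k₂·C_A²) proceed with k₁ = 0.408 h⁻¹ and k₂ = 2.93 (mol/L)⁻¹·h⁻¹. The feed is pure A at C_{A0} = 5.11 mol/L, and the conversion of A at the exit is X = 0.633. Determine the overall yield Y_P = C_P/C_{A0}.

0.0261

C_A = C_{A0}(1−X) = 1.875 mol/L.
Along a PFR/batch, dC_P/dC_A = −r_P/(r_P+r_Q) = −k₁/(k₁+k₂·C_A).
Integrating from C_{A0} to C_A: C_P = (0.408/2.93)·ln[(0.408+2.93·5.11)/(0.408+2.93·1.88)] = 0.1392·ln(15.38/5.903) = 0.1334 mol/L.
Y_P = C_P/C_{A0} = 0.1334/5.11 = 0.0261.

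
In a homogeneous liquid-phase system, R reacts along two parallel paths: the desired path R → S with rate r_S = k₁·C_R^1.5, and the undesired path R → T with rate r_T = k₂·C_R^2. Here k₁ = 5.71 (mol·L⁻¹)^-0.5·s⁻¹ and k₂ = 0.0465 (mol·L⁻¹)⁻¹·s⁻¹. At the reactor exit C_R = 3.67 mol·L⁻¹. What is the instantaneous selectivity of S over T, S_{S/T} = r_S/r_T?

S_{S/T} = r_S/r_T = (k₁·C_R^1.5)/(k₂·C_R^2) = (k₁/k₂)·C_R^-0.5.
= (5.71×3.670^1.5) / (0.0465×3.670^2) = 40.15/0.6263 = 64.1.

64.1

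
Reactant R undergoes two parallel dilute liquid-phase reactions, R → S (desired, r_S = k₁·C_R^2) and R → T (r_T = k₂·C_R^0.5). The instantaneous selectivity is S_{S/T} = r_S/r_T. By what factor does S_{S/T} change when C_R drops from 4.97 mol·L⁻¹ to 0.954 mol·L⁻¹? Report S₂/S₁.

S_{S/T} = (k₁/k₂)·C_R^1.5, so S₂/S₁ = (C_{R,2}/C_{R,1})^1.5.
= (0.954/4.97)^1.5 = (0.1920)^1.5 = 0.0841.
Selectivity toward S falls as C_R falls — high-concentration operation is favoured.

0.0841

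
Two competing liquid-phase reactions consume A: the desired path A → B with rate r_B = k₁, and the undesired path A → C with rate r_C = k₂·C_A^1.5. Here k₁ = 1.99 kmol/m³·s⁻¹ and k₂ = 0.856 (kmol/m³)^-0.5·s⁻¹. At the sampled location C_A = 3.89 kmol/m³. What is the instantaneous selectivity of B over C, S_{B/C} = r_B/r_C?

S_{B/C} = r_B/r_C = (k₁)/(k₂·C_A^1.5) = (k₁/k₂)·C_A^-1.5.
= (1.99) / (0.856×3.890^1.5) = 1.990/6.567 = 0.303.
The undesired path is higher order in A, so low C_A (CSTR or dilute feed) favours B.

0.303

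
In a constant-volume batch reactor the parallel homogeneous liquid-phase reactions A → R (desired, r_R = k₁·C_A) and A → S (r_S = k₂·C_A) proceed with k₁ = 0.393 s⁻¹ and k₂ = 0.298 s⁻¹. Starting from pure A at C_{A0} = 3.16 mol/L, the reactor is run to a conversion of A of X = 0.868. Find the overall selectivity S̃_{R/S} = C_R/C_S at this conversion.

C_A = C_{A0}(1−X) = 0.4171 mol/L.
Both paths are first order in A, so the instantaneous fraction to R is constant: dC_R/d(−C_A) = k₁/(k₁+k₂) = 0.5687.
C_R = 0.5687·(C_{A0}−C_A) = 0.5687×2.743 = 1.56 mol/L.
C_S = (C_{A0}−C_A)−C_R = 1.183 mol/L; S̃_{R/S} = 1.560/1.183 = 1.32.

1.32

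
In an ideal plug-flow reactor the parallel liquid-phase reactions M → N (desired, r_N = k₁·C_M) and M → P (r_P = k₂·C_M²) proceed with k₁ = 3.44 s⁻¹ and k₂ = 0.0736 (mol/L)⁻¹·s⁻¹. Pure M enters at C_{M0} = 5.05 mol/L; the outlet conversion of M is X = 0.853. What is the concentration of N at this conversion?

C_M = C_{M0}(1−X) = 0.7424 mol/L.
Along a PFR/batch, dC_N/dC_M = −r_N/(r_N+r_P) = −k₁/(k₁+k₂·C_M).
Integrating from C_{M0} to C_M: C_N = (3.44/0.0736)·ln[(3.44+0.0736·5.05)/(3.44+0.0736·0.742)] = 46.74·ln(3.812/3.495) = 4.059 mol/L.

4.06 mol/L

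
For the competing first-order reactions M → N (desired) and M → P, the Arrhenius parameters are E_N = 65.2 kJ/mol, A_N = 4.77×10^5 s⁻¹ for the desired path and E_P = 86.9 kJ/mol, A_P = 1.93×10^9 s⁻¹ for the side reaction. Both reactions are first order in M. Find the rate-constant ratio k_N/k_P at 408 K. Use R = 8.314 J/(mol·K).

0.148

k_N/k_P = (A_N/A_P)·exp[−(E_N−E_P)/(RT)] = (A_N/A_P)·exp[(E_P−E_N)/(RT)].
(E_P−E_N)/(RT) = (86.9−65.2)×10³/(8.314×408) = 21700/3392 = 6.397.
k_N/k_P = (4.77×10^5/1.93×10^9)·exp(6.397) = 2.472×10^-4 × 600.2 = 0.148.
Since E_N < E_P, lowering the temperature improves selectivity toward N.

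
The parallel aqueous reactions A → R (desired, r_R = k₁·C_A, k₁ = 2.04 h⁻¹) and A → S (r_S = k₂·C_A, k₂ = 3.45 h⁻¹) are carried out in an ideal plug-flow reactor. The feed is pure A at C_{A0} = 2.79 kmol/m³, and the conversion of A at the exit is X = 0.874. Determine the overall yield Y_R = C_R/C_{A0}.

0.325

C_A = C_{A0}(1−X) = 0.3515 kmol/m³.
Both paths are first order in A, so the instantaneous fraction to R is constant: dC_R/d(−C_A) = k₁/(k₁+k₂) = 0.3716.
C_R = 0.3716·(C_{A0}−C_A) = 0.3716×2.438 = 0.906 kmol/m³.
Y_R = C_R/C_{A0} = 0.9061/2.79 = 0.325.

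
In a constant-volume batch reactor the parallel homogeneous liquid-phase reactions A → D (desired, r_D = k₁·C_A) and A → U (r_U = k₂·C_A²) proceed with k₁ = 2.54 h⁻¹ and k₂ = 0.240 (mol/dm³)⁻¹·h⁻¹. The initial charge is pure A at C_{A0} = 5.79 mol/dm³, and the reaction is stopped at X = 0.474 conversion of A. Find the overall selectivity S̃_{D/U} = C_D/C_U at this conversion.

C_A = C_{A0}(1−X) = 3.046 mol/dm³.
Along a PFR/batch, dC_D/dC_A = −r_D/(r_D+r_U) = −k₁/(k₁+k₂·C_A).
Integrating from C_{A0} to C_A: C_D = (2.54/0.240)·ln[(2.54+0.240·5.79)/(2.54+0.240·3.05)] = 10.58·ln(3.930/3.271) = 1.942 mol/dm³.
C_U = (C_{A0}−C_A)−C_D = 0.8028 mol/dm³; S̃_{D/U} = 1.942/0.8028 = 2.42.

2.42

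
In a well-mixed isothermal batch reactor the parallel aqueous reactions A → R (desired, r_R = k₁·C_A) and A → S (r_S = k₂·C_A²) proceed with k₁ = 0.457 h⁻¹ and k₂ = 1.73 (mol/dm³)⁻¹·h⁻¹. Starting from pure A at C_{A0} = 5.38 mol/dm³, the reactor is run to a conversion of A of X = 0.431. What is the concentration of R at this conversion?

C_A = C_{A0}(1−X) = 3.061 mol/dm³.
Along a PFR/batch, dC_R/dC_A = −r_R/(r_R+r_S) = −k₁/(k₁+k₂·C_A).
Integrating from C_{A0} to C_A: C_R = (0.457/1.73)·ln[(0.457+1.73·5.38)/(0.457+1.73·3.06)] = 0.2642·ln(9.764/5.753) = 0.1398 mol/dm³.

0.140 mol/dm³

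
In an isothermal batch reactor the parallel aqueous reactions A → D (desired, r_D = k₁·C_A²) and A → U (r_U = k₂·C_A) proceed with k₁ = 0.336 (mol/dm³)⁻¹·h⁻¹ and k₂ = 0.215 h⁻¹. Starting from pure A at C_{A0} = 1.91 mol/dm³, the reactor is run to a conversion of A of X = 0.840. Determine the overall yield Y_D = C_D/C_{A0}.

0.508

C_A = C_{A0}(1−X) = 0.3056 mol/dm³.
Along a PFR/batch, dC_U/dC_A = −r_U/(r_D+r_U) = −k₂/(k₂+k₁·C_A).
Integrating from C_{A0} to C_A: C_U = (0.215/0.336)·ln[(0.215+0.336·1.91)/(0.215+0.336·0.306)] = 0.6399·ln(0.8568/0.3177) = 0.6348 mol/dm³.
Then C_D = (C_{A0}−C_A) − C_U = 1.604 − 0.6348 = 0.9696 mol/dm³.
Y_D = C_D/C_{A0} = 0.9696/1.91 = 0.508.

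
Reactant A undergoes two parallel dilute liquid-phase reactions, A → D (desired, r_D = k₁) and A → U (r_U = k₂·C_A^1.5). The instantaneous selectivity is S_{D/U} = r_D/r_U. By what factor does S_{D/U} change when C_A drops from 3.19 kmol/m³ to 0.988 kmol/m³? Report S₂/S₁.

5.80

S_{D/U} = (k₁/k₂)·C_A^-1.5, so S₂/S₁ = (C_{A,2}/C_{A,1})^-1.5.
= (0.988/3.19)^(-1.5) = (0.3097)^(-1.5) = 5.80.
Selectivity toward D rises as C_A falls — low-concentration operation is favoured.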